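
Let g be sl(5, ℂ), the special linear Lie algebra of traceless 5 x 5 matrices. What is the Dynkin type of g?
This is sl(5), which has dimension 5^2 - 1 = 24 and rank 5 - 1 = 4 (a Cartan subalgebra is the diagonal traceless matrices). In the classification of classical Lie algebras, the special linear algebra sl(n+1) has type A_n; here n = 4, so the Dynkin diagram is a chain of 4 nodes with single edges (A_4). Hence the type is A_4.

A_4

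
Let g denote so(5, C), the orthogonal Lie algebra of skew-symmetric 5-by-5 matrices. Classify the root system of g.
type B_2

This is so(5) with 5 odd, which has dimension 5(5-1)/2 = 10 and rank (5-1)/2 = 2. In the classification of classical Lie algebras, the orthogonal algebra so(2n+1) in an odd number of variables has type B_n; here n = 2, so the Dynkin diagram is a chain of 2 nodes with a double edge at one end; the terminal node there is the unique short simple root (B_2). Hence the type is B_2.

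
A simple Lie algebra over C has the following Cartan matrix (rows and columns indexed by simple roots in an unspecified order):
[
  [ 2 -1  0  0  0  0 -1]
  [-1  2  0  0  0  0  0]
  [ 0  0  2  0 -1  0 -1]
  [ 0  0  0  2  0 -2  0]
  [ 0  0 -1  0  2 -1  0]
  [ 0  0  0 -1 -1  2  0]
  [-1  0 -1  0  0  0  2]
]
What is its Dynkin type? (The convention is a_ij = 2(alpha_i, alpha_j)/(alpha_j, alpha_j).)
C_7

The matrix has rank 7 with 2's on the diagonal. Reading the off-diagonal entries as Dynkin edges (a single edge where a_ij = a_ji = -1; a double or triple edge where a_ij * a_ji = 2 or 3), the diagram is a chain of 7 nodes with a double edge at one end; the terminal node there is the unique long simple root (C_7). One simple-root ordering that puts it in standard form is (alpha_2, alpha_1, alpha_7, alpha_3, alpha_5, alpha_6, alpha_4). So the algebra is type C_7, i.e. sp(14).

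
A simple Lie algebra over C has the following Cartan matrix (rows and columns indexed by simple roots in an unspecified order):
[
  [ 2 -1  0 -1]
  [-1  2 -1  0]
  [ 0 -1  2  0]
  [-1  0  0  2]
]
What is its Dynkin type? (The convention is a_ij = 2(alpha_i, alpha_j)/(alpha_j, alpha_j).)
A4

The matrix has rank 4 with 2's on the diagonal. Reading the off-diagonal entries as Dynkin edges (a single edge where a_ij = a_ji = -1; a double or triple edge where a_ij * a_ji = 2 or 3), the diagram is a chain of 4 nodes with single edges (A_4). One simple-root ordering that puts it in standard form is (alpha_3, alpha_2, alpha_1, alpha_4). So the algebra is type A_4, i.e. sl(5).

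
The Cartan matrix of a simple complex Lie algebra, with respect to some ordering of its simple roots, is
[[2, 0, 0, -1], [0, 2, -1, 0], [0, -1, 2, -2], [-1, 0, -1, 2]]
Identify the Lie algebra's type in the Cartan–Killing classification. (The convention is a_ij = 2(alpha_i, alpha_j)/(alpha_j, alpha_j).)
The matrix has rank 4 with 2's on the diagonal. Reading the off-diagonal entries as Dynkin edges (a single edge where a_ij = a_ji = -1; a double or triple edge where a_ij * a_ji = 2 or 3), the diagram is a chain of 4 nodes with a double edge between the middle two (F_4). One simple-root ordering that puts it in standard form is (alpha_2, alpha_3, alpha_4, alpha_1). So the algebra is type F_4.

F_4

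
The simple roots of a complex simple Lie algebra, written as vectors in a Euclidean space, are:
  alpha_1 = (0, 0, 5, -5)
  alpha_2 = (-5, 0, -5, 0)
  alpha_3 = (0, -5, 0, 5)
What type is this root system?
A_3 (sl(4))

Compute the Cartan integers a_ij = 2(alpha_i, alpha_j)/(alpha_j, alpha_j); the resulting 3x3 Cartan matrix is
[[2, -1, -1], [-1, 2, 0], [-1, 0, 2]].
All simple roots have the same length, so the diagram is simply laced. The associated Dynkin diagram is a chain of 3 nodes with single edges (A_3), so the type is A_3 (the algebra sl(4)).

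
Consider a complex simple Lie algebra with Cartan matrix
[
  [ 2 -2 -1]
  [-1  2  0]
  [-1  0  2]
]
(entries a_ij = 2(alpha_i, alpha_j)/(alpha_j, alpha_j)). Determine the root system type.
The matrix has rank 3 with 2's on the diagonal. Reading the off-diagonal entries as Dynkin edges (a single edge where a_ij = a_ji = -1; a double or triple edge where a_ij * a_ji = 2 or 3), the diagram is a chain of 3 nodes with a double edge at one end; the terminal node there is the unique short simple root (B_3). One simple-root ordering that puts it in standard form is (alpha_3, alpha_1, alpha_2). So the algebra is type B_3, i.e. so(7).

B_3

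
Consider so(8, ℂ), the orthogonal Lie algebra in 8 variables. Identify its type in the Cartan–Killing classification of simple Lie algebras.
D4

This is so(8) with 8 even, which has dimension 8(8-1)/2 = 28 and rank 8/2 = 4. In the classification of classical Lie algebras, the orthogonal algebra so(2n) in an even number of variables has type D_n; here n = 4, so the Dynkin diagram is a chain of 2 nodes with a fork of two nodes at one end (D_4). Hence the type is D_4.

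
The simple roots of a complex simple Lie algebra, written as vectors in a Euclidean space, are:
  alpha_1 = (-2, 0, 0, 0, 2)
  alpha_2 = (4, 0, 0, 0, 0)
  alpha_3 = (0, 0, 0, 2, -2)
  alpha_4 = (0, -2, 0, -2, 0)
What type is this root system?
C4

Compute the Cartan integers a_ij = 2(alpha_i, alpha_j)/(alpha_j, alpha_j); the resulting 4x4 Cartan matrix is
[[2, -1, -1, 0], [-2, 2, 0, 0], [-1, 0, 2, -1], [0, 0, -1, 2]].
The roots have two lengths (squared-length ratio 2:1); the short ones are alpha_{1,3,4}. The associated Dynkin diagram is a chain of 4 nodes with a double edge at one end; the terminal node there is the unique long simple root (C_4), so the type is C_4 (the algebra sp(8)).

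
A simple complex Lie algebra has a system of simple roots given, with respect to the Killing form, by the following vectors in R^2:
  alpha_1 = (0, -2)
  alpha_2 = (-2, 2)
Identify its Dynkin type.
Compute the Cartan integers a_ij = 2(alpha_i, alpha_j)/(alpha_j, alpha_j); the resulting 2x2 Cartan matrix is
[[2, -1], [-2, 2]].
The roots have two lengths (squared-length ratio 2:1); the short ones are alpha_{1}. The associated Dynkin diagram is a chain of 2 nodes with a double edge at one end; the terminal node there is the unique short simple root (B_2), so the type is B_2 (the algebra so(5)).

B2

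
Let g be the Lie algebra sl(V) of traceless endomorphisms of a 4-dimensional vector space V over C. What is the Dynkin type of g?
This is sl(4), which has dimension 4^2 - 1 = 15 and rank 4 - 1 = 3 (a Cartan subalgebra is the diagonal traceless matrices). In the classification of classical Lie algebras, the special linear algebra sl(n+1) has type A_n; here n = 3, so the Dynkin diagram is a chain of 3 nodes with single edges (A_3). Hence the type is A_3.

A_3 (sl(4))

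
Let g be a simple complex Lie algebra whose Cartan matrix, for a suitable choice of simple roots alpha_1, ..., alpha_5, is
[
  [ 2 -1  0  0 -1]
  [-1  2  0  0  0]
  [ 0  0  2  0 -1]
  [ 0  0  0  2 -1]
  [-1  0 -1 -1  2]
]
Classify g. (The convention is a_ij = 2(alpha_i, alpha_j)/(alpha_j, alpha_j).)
The matrix has rank 5 with 2's on the diagonal. Reading the off-diagonal entries as Dynkin edges (a single edge where a_ij = a_ji = -1; a double or triple edge where a_ij * a_ji = 2 or 3), the diagram is a chain of 3 nodes with a fork of two nodes at one end (D_5). One simple-root ordering that puts it in standard form is (alpha_2, alpha_1, alpha_5, alpha_4, alpha_3). So the algebra is type D_5, i.e. so(10).

D_5 (so(10))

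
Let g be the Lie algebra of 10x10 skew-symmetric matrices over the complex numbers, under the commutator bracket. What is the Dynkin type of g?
D5

This is so(10) with 10 even, which has dimension 10(10-1)/2 = 45 and rank 10/2 = 5. In the classification of classical Lie algebras, the orthogonal algebra so(2n) in an even number of variables has type D_n; here n = 5, so the Dynkin diagram is a chain of 3 nodes with a fork of two nodes at one end (D_5). Hence the type is D_5.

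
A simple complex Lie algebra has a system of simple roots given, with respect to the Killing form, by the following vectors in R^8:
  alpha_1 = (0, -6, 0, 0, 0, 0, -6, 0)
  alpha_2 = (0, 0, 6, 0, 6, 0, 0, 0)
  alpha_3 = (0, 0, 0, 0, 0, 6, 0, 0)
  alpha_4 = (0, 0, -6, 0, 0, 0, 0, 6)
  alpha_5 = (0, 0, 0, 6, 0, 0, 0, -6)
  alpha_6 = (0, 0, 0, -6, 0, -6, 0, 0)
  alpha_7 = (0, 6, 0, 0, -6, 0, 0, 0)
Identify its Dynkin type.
Compute the Cartan integers a_ij = 2(alpha_i, alpha_j)/(alpha_j, alpha_j); the resulting 7x7 Cartan matrix is
[[2, 0, 0, 0, 0, 0, -1], [0, 2, 0, -1, 0, 0, -1], [0, 0, 2, 0, 0, -1, 0], [0, -1, 0, 2, -1, 0, 0], [0, 0, 0, -1, 2, -1, 0], [0, 0, -2, 0, -1, 2, 0], [-1, -1, 0, 0, 0, 0, 2]].
The roots have two lengths (squared-length ratio 2:1); the short ones are alpha_{3}. The associated Dynkin diagram is a chain of 7 nodes with a double edge at one end; the terminal node there is the unique short simple root (B_7), so the type is B_7 (the algebra so(15)).

B_7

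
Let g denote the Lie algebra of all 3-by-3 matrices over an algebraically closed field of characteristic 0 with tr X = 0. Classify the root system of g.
This is sl(3), which has dimension 3^2 - 1 = 8 and rank 3 - 1 = 2 (a Cartan subalgebra is the diagonal traceless matrices). In the classification of classical Lie algebras, the special linear algebra sl(n+1) has type A_n; here n = 2, so the Dynkin diagram is a chain of 2 nodes with single edges (A_2). Hence the type is A_2.

A2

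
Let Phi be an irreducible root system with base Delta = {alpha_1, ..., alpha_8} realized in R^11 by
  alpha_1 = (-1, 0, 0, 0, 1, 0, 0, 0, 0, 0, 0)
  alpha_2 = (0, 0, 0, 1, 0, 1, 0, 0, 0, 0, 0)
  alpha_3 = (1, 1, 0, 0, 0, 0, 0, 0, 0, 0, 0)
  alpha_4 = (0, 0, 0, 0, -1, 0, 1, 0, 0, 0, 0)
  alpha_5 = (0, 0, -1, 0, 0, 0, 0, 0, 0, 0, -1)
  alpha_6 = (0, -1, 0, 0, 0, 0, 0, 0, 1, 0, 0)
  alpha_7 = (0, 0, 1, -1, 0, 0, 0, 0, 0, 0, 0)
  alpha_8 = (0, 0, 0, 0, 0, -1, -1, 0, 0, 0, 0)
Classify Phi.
A8

Compute the Cartan integers a_ij = 2(alpha_i, alpha_j)/(alpha_j, alpha_j); the resulting 8x8 Cartan matrix is
[[2, 0, -1, -1, 0, 0, 0, 0], [0, 2, 0, 0, 0, 0, -1, -1], [-1, 0, 2, 0, 0, -1, 0, 0], [-1, 0, 0, 2, 0, 0, 0, -1], [0, 0, 0, 0, 2, 0, -1, 0], [0, 0, -1, 0, 0, 2, 0, 0], [0, -1, 0, 0, -1, 0, 2, 0], [0, -1, 0, -1, 0, 0, 0, 2]].
All simple roots have the same length, so the diagram is simply laced. The associated Dynkin diagram is a chain of 8 nodes with single edges (A_8), so the type is A_8 (the algebra sl(9)).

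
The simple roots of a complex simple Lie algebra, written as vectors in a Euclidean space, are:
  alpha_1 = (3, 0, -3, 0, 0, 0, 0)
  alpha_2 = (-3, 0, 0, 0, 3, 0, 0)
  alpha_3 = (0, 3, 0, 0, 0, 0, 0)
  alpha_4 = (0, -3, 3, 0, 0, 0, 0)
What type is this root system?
B_4 (so(9))

Compute the Cartan integers a_ij = 2(alpha_i, alpha_j)/(alpha_j, alpha_j); the resulting 4x4 Cartan matrix is
[[2, -1, 0, -1], [-1, 2, 0, 0], [0, 0, 2, -1], [-1, 0, -2, 2]].
The roots have two lengths (squared-length ratio 2:1); the short ones are alpha_{3}. The associated Dynkin diagram is a chain of 4 nodes with a double edge at one end; the terminal node there is the unique short simple root (B_4), so the type is B_4 (the algebra so(9)).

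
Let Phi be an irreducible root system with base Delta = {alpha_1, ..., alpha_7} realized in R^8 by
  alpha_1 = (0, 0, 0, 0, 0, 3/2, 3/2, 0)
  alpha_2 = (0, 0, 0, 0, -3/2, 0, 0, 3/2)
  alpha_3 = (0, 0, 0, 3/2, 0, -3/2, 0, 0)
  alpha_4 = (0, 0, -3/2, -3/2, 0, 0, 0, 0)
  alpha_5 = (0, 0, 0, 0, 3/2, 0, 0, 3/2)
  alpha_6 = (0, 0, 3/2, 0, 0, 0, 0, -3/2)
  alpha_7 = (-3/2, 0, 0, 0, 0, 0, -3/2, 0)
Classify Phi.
D_7 (so(14))

Compute the Cartan integers a_ij = 2(alpha_i, alpha_j)/(alpha_j, alpha_j); the resulting 7x7 Cartan matrix is
[[2, 0, -1, 0, 0, 0, -1], [0, 2, 0, 0, 0, -1, 0], [-1, 0, 2, -1, 0, 0, 0], [0, 0, -1, 2, 0, -1, 0], [0, 0, 0, 0, 2, -1, 0], [0, -1, 0, -1, -1, 2, 0], [-1, 0, 0, 0, 0, 0, 2]].
All simple roots have the same length, so the diagram is simply laced. The associated Dynkin diagram is a chain of 5 nodes with a fork of two nodes at one end (D_7), so the type is D_7 (the algebra so(14)).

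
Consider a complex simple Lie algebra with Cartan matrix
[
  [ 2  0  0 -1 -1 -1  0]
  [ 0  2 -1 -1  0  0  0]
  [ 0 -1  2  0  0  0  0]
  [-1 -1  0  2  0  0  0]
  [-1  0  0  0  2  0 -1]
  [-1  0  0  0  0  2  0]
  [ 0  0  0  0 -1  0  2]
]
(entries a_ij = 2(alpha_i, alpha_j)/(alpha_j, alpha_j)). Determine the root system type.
E7

The matrix has rank 7 with 2's on the diagonal. Reading the off-diagonal entries as Dynkin edges (a single edge where a_ij = a_ji = -1; a double or triple edge where a_ij * a_ji = 2 or 3), the diagram is a chain of 6 nodes with one extra node attached to the third node from one end (E_7). One simple-root ordering that puts it in standard form is (alpha_7, alpha_6, alpha_5, alpha_1, alpha_4, alpha_2, alpha_3). So the algebra is type E_7.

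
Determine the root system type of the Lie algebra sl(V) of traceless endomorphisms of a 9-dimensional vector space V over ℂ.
A_8 (sl(9))

This is sl(9), which has dimension 9^2 - 1 = 80 and rank 9 - 1 = 8 (a Cartan subalgebra is the diagonal traceless matrices). In the classification of classical Lie algebras, the special linear algebra sl(n+1) has type A_n; here n = 8, so the Dynkin diagram is a chain of 8 nodes with single edges (A_8). Hence the type is A_8.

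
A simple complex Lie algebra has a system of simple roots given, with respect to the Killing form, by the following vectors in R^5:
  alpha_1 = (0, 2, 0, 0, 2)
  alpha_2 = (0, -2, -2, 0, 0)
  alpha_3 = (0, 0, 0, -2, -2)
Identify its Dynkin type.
A_3 (sl(4))

Compute the Cartan integers a_ij = 2(alpha_i, alpha_j)/(alpha_j, alpha_j); the resulting 3x3 Cartan matrix is
[[2, -1, -1], [-1, 2, 0], [-1, 0, 2]].
All simple roots have the same length, so the diagram is simply laced. The associated Dynkin diagram is a chain of 3 nodes with single edges (A_3), so the type is A_3 (the algebra sl(4)).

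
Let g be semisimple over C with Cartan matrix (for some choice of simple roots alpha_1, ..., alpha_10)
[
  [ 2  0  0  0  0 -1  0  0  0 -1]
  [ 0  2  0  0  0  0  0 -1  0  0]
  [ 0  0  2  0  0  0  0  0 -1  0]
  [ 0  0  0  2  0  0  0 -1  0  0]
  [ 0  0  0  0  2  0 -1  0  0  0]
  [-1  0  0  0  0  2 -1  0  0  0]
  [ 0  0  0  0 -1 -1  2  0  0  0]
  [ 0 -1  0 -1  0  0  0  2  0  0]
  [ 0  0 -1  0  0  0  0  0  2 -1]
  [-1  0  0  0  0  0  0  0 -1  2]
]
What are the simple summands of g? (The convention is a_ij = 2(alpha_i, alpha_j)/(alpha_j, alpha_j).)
The diagram associated to this matrix has two connected components: the simple roots {alpha_2, alpha_4, alpha_8} form a chain of 3 nodes with single edges (A_3), and {alpha_1, alpha_3, alpha_5, alpha_6, alpha_7, alpha_9, alpha_10} form a chain of 7 nodes with single edges (A_7). A semisimple Lie algebra decomposes uniquely as the direct sum of simple ideals, one per connected component of its Dynkin diagram, so g ≅ A_3 ⊕ A_7 (dimension 15 + 63 = 78).

A_3 ⊕ A_7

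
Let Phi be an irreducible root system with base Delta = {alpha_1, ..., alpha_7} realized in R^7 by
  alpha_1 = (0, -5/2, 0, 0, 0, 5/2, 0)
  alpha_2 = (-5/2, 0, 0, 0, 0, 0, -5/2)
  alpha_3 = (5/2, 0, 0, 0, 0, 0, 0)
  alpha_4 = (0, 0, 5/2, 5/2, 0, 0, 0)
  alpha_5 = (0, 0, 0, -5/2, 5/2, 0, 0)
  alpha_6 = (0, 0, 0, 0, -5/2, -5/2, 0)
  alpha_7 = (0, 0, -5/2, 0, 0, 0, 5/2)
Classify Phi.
Compute the Cartan integers a_ij = 2(alpha_i, alpha_j)/(alpha_j, alpha_j); the resulting 7x7 Cartan matrix is
[[2, 0, 0, 0, 0, -1, 0], [0, 2, -2, 0, 0, 0, -1], [0, -1, 2, 0, 0, 0, 0], [0, 0, 0, 2, -1, 0, -1], [0, 0, 0, -1, 2, -1, 0], [-1, 0, 0, 0, -1, 2, 0], [0, -1, 0, -1, 0, 0, 2]].
The roots have two lengths (squared-length ratio 2:1); the short ones are alpha_{3}. The associated Dynkin diagram is a chain of 7 nodes with a double edge at one end; the terminal node there is the unique short simple root (B_7), so the type is B_7 (the algebra so(15)).

B_7 (so(15))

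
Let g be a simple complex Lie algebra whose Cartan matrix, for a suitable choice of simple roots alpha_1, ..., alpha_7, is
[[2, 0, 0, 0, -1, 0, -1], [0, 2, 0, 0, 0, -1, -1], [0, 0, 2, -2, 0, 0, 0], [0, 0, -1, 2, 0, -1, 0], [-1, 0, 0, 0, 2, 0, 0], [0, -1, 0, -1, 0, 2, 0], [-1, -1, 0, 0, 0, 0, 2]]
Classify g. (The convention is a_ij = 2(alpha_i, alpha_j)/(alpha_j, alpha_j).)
The matrix has rank 7 with 2's on the diagonal. Reading the off-diagonal entries as Dynkin edges (a single edge where a_ij = a_ji = -1; a double or triple edge where a_ij * a_ji = 2 or 3), the diagram is a chain of 7 nodes with a double edge at one end; the terminal node there is the unique long simple root (C_7). One simple-root ordering that puts it in standard form is (alpha_5, alpha_1, alpha_7, alpha_2, alpha_6, alpha_4, alpha_3). So the algebra is type C_7, i.e. sp(14).

C_7 (sp(14))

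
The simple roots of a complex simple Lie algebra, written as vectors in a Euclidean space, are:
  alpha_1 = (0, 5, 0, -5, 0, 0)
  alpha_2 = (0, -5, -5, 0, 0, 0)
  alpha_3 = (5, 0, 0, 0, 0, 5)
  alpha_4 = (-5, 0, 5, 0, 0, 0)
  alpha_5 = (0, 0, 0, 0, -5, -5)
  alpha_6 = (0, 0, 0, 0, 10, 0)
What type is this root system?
Compute the Cartan integers a_ij = 2(alpha_i, alpha_j)/(alpha_j, alpha_j); the resulting 6x6 Cartan matrix is
[[2, -1, 0, 0, 0, 0], [-1, 2, 0, -1, 0, 0], [0, 0, 2, -1, -1, 0], [0, -1, -1, 2, 0, 0], [0, 0, -1, 0, 2, -1], [0, 0, 0, 0, -2, 2]].
The roots have two lengths (squared-length ratio 2:1); the short ones are alpha_{1,2,3,4,5}. The associated Dynkin diagram is a chain of 6 nodes with a double edge at one end; the terminal node there is the unique long simple root (C_6), so the type is C_6 (the algebra sp(12)).

C_6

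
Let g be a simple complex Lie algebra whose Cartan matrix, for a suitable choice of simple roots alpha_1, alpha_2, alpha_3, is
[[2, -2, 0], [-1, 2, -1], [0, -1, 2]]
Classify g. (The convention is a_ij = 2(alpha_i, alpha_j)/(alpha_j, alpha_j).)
C_3 (sp(6))

The matrix has rank 3 with 2's on the diagonal. Reading the off-diagonal entries as Dynkin edges (a single edge where a_ij = a_ji = -1; a double or triple edge where a_ij * a_ji = 2 or 3), the diagram is a chain of 3 nodes with a double edge at one end; the terminal node there is the unique long simple root (C_3). One simple-root ordering that puts it in standard form is (alpha_3, alpha_2, alpha_1). So the algebra is type C_3, i.e. sp(6).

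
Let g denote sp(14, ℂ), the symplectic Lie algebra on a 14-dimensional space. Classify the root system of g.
type C_7

This is sp(14), which has dimension 14(14+1)/2 = 105 and rank 14/2 = 7. In the classification of classical Lie algebras, the symplectic algebra sp(2n) has type C_n; here n = 7, so the Dynkin diagram is a chain of 7 nodes with a double edge at one end; the terminal node there is the unique long simple root (C_7). Hence the type is C_7.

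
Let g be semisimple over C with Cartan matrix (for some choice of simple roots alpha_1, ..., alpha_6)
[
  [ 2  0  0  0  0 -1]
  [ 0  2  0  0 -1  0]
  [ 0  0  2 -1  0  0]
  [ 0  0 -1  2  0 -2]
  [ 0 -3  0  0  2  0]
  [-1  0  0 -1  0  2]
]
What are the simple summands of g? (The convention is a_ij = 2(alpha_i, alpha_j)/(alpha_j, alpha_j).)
type F_4 ⊕ type G_2

The diagram associated to this matrix has two connected components: the simple roots {alpha_1, alpha_3, alpha_4, alpha_6} form a chain of 4 nodes with a double edge between the middle two (F_4), and {alpha_2, alpha_5} form two nodes joined by a triple edge (G_2). A semisimple Lie algebra decomposes uniquely as the direct sum of simple ideals, one per connected component of its Dynkin diagram, so g ≅ F_4 ⊕ G_2 (dimension 52 + 14 = 66).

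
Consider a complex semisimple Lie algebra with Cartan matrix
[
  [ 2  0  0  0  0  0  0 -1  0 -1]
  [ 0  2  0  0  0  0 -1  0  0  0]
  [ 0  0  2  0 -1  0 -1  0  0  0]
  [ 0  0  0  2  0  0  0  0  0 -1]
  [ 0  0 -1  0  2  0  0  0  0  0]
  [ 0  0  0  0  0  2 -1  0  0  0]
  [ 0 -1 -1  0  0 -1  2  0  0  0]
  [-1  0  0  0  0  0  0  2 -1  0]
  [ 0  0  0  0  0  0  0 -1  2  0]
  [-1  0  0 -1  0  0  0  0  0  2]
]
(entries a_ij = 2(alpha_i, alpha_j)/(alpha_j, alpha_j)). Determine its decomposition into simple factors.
type A_5 + type D_5

The diagram associated to this matrix has two connected components: the simple roots {alpha_1, alpha_4, alpha_8, alpha_9, alpha_10} form a chain of 5 nodes with single edges (A_5), and {alpha_2, alpha_3, alpha_5, alpha_6, alpha_7} form a chain of 3 nodes with a fork of two nodes at one end (D_5). A semisimple Lie algebra decomposes uniquely as the direct sum of simple ideals, one per connected component of its Dynkin diagram, so g ≅ A_5 ⊕ D_5 (dimension 35 + 45 = 80).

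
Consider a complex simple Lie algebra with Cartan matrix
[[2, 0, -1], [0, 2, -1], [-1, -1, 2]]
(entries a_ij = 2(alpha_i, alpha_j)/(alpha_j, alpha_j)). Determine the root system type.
A_3

The matrix has rank 3 with 2's on the diagonal. Reading the off-diagonal entries as Dynkin edges (a single edge where a_ij = a_ji = -1; a double or triple edge where a_ij * a_ji = 2 or 3), the diagram is a chain of 3 nodes with single edges (A_3). One simple-root ordering that puts it in standard form is (alpha_2, alpha_3, alpha_1). So the algebra is type A_3, i.e. sl(4).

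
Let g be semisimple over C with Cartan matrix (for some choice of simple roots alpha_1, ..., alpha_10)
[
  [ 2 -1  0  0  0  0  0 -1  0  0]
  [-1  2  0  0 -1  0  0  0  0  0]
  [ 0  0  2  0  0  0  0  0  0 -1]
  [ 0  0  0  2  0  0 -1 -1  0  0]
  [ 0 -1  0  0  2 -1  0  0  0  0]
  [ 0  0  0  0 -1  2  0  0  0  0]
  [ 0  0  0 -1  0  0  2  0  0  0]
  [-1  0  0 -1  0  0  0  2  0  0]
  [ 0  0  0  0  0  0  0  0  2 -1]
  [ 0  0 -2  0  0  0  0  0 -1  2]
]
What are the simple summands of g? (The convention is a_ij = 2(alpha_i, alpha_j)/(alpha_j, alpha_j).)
A_7 ⊕ B_3

The diagram associated to this matrix has two connected components: the simple roots {alpha_1, alpha_2, alpha_4, alpha_5, alpha_6, alpha_7, alpha_8} form a chain of 7 nodes with single edges (A_7), and {alpha_3, alpha_9, alpha_10} form a chain of 3 nodes with a double edge at one end; the terminal node there is the unique short simple root (B_3). A semisimple Lie algebra decomposes uniquely as the direct sum of simple ideals, one per connected component of its Dynkin diagram, so g ≅ A_7 ⊕ B_3 (dimension 63 + 21 = 84).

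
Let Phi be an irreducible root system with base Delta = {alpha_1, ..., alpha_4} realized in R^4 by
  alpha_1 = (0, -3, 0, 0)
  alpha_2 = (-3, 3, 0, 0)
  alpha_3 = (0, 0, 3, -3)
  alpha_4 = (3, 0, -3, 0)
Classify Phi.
Compute the Cartan integers a_ij = 2(alpha_i, alpha_j)/(alpha_j, alpha_j); the resulting 4x4 Cartan matrix is
[[2, -1, 0, 0], [-2, 2, 0, -1], [0, 0, 2, -1], [0, -1, -1, 2]].
The roots have two lengths (squared-length ratio 2:1); the short ones are alpha_{1}. The associated Dynkin diagram is a chain of 4 nodes with a double edge at one end; the terminal node there is the unique short simple root (B_4), so the type is B_4 (the algebra so(9)).

B_4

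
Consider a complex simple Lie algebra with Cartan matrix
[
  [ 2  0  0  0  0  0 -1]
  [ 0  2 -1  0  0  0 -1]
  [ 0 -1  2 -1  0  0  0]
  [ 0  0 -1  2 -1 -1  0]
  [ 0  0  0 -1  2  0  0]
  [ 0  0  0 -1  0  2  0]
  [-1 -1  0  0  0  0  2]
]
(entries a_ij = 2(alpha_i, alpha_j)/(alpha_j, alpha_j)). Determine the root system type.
D_7 (so(14))

The matrix has rank 7 with 2's on the diagonal. Reading the off-diagonal entries as Dynkin edges (a single edge where a_ij = a_ji = -1; a double or triple edge where a_ij * a_ji = 2 or 3), the diagram is a chain of 5 nodes with a fork of two nodes at one end (D_7). One simple-root ordering that puts it in standard form is (alpha_1, alpha_7, alpha_2, alpha_3, alpha_4, alpha_6, alpha_5). So the algebra is type D_7, i.e. so(14).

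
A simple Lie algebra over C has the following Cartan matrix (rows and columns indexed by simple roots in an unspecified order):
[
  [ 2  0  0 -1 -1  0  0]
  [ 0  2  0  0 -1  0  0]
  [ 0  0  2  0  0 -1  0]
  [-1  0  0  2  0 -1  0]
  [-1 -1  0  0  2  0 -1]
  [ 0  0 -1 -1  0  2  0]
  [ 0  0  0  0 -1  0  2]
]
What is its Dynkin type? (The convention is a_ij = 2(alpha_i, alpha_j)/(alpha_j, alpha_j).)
The matrix has rank 7 with 2's on the diagonal. Reading the off-diagonal entries as Dynkin edges (a single edge where a_ij = a_ji = -1; a double or triple edge where a_ij * a_ji = 2 or 3), the diagram is a chain of 5 nodes with a fork of two nodes at one end (D_7). One simple-root ordering that puts it in standard form is (alpha_3, alpha_6, alpha_4, alpha_1, alpha_5, alpha_2, alpha_7). So the algebra is type D_7, i.e. so(14).

D_7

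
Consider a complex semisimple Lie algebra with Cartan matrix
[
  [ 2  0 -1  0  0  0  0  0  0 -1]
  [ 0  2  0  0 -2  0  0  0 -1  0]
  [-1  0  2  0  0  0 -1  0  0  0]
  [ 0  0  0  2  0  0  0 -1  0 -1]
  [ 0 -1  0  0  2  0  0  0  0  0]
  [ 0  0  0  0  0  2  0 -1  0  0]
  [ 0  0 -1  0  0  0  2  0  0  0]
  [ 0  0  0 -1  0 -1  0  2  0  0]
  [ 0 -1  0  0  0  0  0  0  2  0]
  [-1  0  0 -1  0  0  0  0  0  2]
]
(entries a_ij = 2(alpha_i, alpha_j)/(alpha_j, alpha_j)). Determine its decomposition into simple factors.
A_7 (sl(8)) + B_3 (so(7))

The diagram associated to this matrix has two connected components: the simple roots {alpha_1, alpha_3, alpha_4, alpha_6, alpha_7, alpha_8, alpha_10} form a chain of 7 nodes with single edges (A_7), and {alpha_2, alpha_5, alpha_9} form a chain of 3 nodes with a double edge at one end; the terminal node there is the unique short simple root (B_3). A semisimple Lie algebra decomposes uniquely as the direct sum of simple ideals, one per connected component of its Dynkin diagram, so g ≅ A_7 ⊕ B_3 (dimension 63 + 21 = 84).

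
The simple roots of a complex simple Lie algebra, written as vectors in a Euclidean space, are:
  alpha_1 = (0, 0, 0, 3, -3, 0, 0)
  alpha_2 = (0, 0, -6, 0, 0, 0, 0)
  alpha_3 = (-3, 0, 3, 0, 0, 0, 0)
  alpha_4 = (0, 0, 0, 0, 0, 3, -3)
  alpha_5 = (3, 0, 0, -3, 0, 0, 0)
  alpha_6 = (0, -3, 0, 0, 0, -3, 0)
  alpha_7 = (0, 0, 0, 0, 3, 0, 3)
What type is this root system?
C7

Compute the Cartan integers a_ij = 2(alpha_i, alpha_j)/(alpha_j, alpha_j); the resulting 7x7 Cartan matrix is
[[2, 0, 0, 0, -1, 0, -1], [0, 2, -2, 0, 0, 0, 0], [0, -1, 2, 0, -1, 0, 0], [0, 0, 0, 2, 0, -1, -1], [-1, 0, -1, 0, 2, 0, 0], [0, 0, 0, -1, 0, 2, 0], [-1, 0, 0, -1, 0, 0, 2]].
The roots have two lengths (squared-length ratio 2:1); the short ones are alpha_{1,3,4,5,6,7}. The associated Dynkin diagram is a chain of 7 nodes with a double edge at one end; the terminal node there is the unique long simple root (C_7), so the type is C_7 (the algebra sp(14)).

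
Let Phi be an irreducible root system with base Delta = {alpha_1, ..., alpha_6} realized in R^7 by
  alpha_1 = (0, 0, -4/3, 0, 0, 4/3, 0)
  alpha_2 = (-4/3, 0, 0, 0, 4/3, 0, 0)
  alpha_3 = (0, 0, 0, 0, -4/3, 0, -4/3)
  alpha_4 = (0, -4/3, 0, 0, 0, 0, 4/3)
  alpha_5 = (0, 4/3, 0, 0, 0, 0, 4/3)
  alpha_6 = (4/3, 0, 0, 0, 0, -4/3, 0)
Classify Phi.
Compute the Cartan integers a_ij = 2(alpha_i, alpha_j)/(alpha_j, alpha_j); the resulting 6x6 Cartan matrix is
[[2, 0, 0, 0, 0, -1], [0, 2, -1, 0, 0, -1], [0, -1, 2, -1, -1, 0], [0, 0, -1, 2, 0, 0], [0, 0, -1, 0, 2, 0], [-1, -1, 0, 0, 0, 2]].
All simple roots have the same length, so the diagram is simply laced. The associated Dynkin diagram is a chain of 4 nodes with a fork of two nodes at one end (D_6), so the type is D_6 (the algebra so(12)).

type D_6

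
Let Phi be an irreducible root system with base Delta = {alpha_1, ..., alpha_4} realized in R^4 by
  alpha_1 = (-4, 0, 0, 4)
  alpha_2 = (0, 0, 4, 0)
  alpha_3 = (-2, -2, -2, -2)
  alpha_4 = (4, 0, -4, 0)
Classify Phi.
F4

Compute the Cartan integers a_ij = 2(alpha_i, alpha_j)/(alpha_j, alpha_j); the resulting 4x4 Cartan matrix is
[[2, 0, 0, -1], [0, 2, -1, -1], [0, -1, 2, 0], [-1, -2, 0, 2]].
The roots have two lengths (squared-length ratio 2:1); the short ones are alpha_{2,3}. The associated Dynkin diagram is a chain of 4 nodes with a double edge between the middle two (F_4), so the type is F_4.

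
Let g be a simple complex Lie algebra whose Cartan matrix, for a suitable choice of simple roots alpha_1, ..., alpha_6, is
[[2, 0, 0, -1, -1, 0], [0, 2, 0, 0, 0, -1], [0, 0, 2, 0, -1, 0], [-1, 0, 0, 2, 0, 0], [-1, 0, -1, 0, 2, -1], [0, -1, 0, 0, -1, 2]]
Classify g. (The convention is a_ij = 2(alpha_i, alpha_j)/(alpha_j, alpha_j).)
E_6

The matrix has rank 6 with 2's on the diagonal. Reading the off-diagonal entries as Dynkin edges (a single edge where a_ij = a_ji = -1; a double or triple edge where a_ij * a_ji = 2 or 3), the diagram is a chain of 5 nodes with one extra node attached to the third node from one end (E_6). One simple-root ordering that puts it in standard form is (alpha_4, alpha_3, alpha_1, alpha_5, alpha_6, alpha_2). So the algebra is type E_6.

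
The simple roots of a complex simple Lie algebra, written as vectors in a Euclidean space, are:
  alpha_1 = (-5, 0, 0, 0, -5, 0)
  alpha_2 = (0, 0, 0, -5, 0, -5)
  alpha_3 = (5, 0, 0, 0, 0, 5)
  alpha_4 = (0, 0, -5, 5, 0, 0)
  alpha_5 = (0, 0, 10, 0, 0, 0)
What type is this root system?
Compute the Cartan integers a_ij = 2(alpha_i, alpha_j)/(alpha_j, alpha_j); the resulting 5x5 Cartan matrix is
[[2, 0, -1, 0, 0], [0, 2, -1, -1, 0], [-1, -1, 2, 0, 0], [0, -1, 0, 2, -1], [0, 0, 0, -2, 2]].
The roots have two lengths (squared-length ratio 2:1); the short ones are alpha_{1,2,3,4}. The associated Dynkin diagram is a chain of 5 nodes with a double edge at one end; the terminal node there is the unique long simple root (C_5), so the type is C_5 (the algebra sp(10)).

C_5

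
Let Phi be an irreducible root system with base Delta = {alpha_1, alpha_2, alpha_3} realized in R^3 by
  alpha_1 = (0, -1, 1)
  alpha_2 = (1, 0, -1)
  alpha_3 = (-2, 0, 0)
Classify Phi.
Compute the Cartan integers a_ij = 2(alpha_i, alpha_j)/(alpha_j, alpha_j); the resulting 3x3 Cartan matrix is
[[2, -1, 0], [-1, 2, -1], [0, -2, 2]].
The roots have two lengths (squared-length ratio 2:1); the short ones are alpha_{1,2}. The associated Dynkin diagram is a chain of 3 nodes with a double edge at one end; the terminal node there is the unique long simple root (C_3), so the type is C_3 (the algebra sp(6)).

type C_3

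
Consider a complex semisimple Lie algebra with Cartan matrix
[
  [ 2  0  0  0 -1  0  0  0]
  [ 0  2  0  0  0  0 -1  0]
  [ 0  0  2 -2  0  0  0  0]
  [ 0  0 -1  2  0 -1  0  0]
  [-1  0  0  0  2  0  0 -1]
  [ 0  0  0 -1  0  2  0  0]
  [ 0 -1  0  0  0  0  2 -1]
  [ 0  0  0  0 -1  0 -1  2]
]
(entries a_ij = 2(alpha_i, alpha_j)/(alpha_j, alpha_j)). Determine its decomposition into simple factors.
A5 ⊕ C3

The diagram associated to this matrix has two connected components: the simple roots {alpha_1, alpha_2, alpha_5, alpha_7, alpha_8} form a chain of 5 nodes with single edges (A_5), and {alpha_3, alpha_4, alpha_6} form a chain of 3 nodes with a double edge at one end; the terminal node there is the unique long simple root (C_3). A semisimple Lie algebra decomposes uniquely as the direct sum of simple ideals, one per connected component of its Dynkin diagram, so g ≅ A_5 ⊕ C_3 (dimension 35 + 21 = 56).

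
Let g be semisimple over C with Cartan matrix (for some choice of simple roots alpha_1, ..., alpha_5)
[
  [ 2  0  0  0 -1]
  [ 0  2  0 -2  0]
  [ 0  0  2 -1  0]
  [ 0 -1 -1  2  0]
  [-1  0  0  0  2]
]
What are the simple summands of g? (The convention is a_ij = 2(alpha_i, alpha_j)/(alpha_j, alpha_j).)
The diagram associated to this matrix has two connected components: the simple roots {alpha_1, alpha_5} form a chain of 2 nodes with single edges (A_2), and {alpha_2, alpha_3, alpha_4} form a chain of 3 nodes with a double edge at one end; the terminal node there is the unique long simple root (C_3). A semisimple Lie algebra decomposes uniquely as the direct sum of simple ideals, one per connected component of its Dynkin diagram, so g ≅ A_2 ⊕ C_3 (dimension 8 + 21 = 29).

type A_2 ⊕ type C_3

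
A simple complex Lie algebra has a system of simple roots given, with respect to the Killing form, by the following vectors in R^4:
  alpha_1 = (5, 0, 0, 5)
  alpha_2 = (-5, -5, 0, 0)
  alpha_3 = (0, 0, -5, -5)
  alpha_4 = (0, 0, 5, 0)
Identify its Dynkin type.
B4

Compute the Cartan integers a_ij = 2(alpha_i, alpha_j)/(alpha_j, alpha_j); the resulting 4x4 Cartan matrix is
[[2, -1, -1, 0], [-1, 2, 0, 0], [-1, 0, 2, -2], [0, 0, -1, 2]].
The roots have two lengths (squared-length ratio 2:1); the short ones are alpha_{4}. The associated Dynkin diagram is a chain of 4 nodes with a double edge at one end; the terminal node there is the unique short simple root (B_4), so the type is B_4 (the algebra so(9)).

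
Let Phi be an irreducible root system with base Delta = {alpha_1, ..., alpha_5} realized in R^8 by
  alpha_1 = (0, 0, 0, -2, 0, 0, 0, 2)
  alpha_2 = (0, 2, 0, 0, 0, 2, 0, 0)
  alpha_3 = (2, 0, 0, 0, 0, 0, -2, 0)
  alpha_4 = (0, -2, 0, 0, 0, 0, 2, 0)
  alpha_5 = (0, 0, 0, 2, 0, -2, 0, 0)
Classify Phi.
Compute the Cartan integers a_ij = 2(alpha_i, alpha_j)/(alpha_j, alpha_j); the resulting 5x5 Cartan matrix is
[[2, 0, 0, 0, -1], [0, 2, 0, -1, -1], [0, 0, 2, -1, 0], [0, -1, -1, 2, 0], [-1, -1, 0, 0, 2]].
All simple roots have the same length, so the diagram is simply laced. The associated Dynkin diagram is a chain of 5 nodes with single edges (A_5), so the type is A_5 (the algebra sl(6)).

A_5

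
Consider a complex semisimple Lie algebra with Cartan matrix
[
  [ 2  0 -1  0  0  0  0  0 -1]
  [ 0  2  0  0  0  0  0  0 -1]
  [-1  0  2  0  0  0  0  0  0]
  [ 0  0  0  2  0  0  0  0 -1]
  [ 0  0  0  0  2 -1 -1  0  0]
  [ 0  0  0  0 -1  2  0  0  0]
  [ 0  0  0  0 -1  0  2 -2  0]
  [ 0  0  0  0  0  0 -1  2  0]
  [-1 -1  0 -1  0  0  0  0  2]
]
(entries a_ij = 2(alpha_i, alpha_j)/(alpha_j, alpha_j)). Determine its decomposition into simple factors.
type B_4 + type D_5

The diagram associated to this matrix has two connected components: the simple roots {alpha_5, alpha_6, alpha_7, alpha_8} form a chain of 4 nodes with a double edge at one end; the terminal node there is the unique short simple root (B_4), and {alpha_1, alpha_2, alpha_3, alpha_4, alpha_9} form a chain of 3 nodes with a fork of two nodes at one end (D_5). A semisimple Lie algebra decomposes uniquely as the direct sum of simple ideals, one per connected component of its Dynkin diagram, so g ≅ B_4 ⊕ D_5 (dimension 36 + 45 = 81).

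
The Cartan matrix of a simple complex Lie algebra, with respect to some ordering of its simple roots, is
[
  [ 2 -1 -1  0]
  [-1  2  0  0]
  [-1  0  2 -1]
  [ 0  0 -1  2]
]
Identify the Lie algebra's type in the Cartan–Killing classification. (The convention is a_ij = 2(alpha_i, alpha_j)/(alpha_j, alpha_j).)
A_4 (sl(5))

The matrix has rank 4 with 2's on the diagonal. Reading the off-diagonal entries as Dynkin edges (a single edge where a_ij = a_ji = -1; a double or triple edge where a_ij * a_ji = 2 or 3), the diagram is a chain of 4 nodes with single edges (A_4). One simple-root ordering that puts it in standard form is (alpha_2, alpha_1, alpha_3, alpha_4). So the algebra is type A_4, i.e. sl(5).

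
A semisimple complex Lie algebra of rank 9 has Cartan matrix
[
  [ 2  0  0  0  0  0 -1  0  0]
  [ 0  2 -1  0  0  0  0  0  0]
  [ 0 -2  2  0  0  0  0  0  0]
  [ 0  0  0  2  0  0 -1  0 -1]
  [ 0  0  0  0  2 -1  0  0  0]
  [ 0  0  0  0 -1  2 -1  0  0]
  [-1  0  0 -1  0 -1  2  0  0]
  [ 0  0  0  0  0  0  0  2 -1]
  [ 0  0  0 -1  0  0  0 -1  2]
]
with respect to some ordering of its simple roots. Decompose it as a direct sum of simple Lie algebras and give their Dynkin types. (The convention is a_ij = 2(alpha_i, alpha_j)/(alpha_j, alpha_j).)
B_2 (so(5)) + E_7

The diagram associated to this matrix has two connected components: the simple roots {alpha_2, alpha_3} form a chain of 2 nodes with a double edge at one end; the terminal node there is the unique short simple root (B_2), and {alpha_1, alpha_4, alpha_5, alpha_6, alpha_7, alpha_8, alpha_9} form a chain of 6 nodes with one extra node attached to the third node from one end (E_7). A semisimple Lie algebra decomposes uniquely as the direct sum of simple ideals, one per connected component of its Dynkin diagram, so g ≅ B_2 ⊕ E_7 (dimension 10 + 133 = 143).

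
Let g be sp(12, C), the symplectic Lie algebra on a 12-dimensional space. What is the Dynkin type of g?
C_6

This is sp(12), which has dimension 12(12+1)/2 = 78 and rank 12/2 = 6. In the classification of classical Lie algebras, the symplectic algebra sp(2n) has type C_n; here n = 6, so the Dynkin diagram is a chain of 6 nodes with a double edge at one end; the terminal node there is the unique long simple root (C_6). Hence the type is C_6.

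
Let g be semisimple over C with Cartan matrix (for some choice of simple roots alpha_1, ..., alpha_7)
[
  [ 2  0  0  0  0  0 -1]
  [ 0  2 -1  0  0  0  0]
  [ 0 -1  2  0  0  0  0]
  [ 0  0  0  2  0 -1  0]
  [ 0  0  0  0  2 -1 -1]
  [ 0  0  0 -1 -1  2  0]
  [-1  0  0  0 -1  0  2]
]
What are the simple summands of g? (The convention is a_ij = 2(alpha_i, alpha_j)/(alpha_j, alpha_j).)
A_2 (sl(3)) + A_5 (sl(6))

The diagram associated to this matrix has two connected components: the simple roots {alpha_2, alpha_3} form a chain of 2 nodes with single edges (A_2), and {alpha_1, alpha_4, alpha_5, alpha_6, alpha_7} form a chain of 5 nodes with single edges (A_5). A semisimple Lie algebra decomposes uniquely as the direct sum of simple ideals, one per connected component of its Dynkin diagram, so g ≅ A_2 ⊕ A_5 (dimension 8 + 35 = 43).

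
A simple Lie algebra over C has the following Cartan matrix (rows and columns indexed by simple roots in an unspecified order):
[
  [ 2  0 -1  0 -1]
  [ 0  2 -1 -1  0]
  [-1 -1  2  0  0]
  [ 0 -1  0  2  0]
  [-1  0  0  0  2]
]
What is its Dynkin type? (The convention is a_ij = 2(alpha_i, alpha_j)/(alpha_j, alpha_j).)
The matrix has rank 5 with 2's on the diagonal. Reading the off-diagonal entries as Dynkin edges (a single edge where a_ij = a_ji = -1; a double or triple edge where a_ij * a_ji = 2 or 3), the diagram is a chain of 5 nodes with single edges (A_5). One simple-root ordering that puts it in standard form is (alpha_4, alpha_2, alpha_3, alpha_1, alpha_5). So the algebra is type A_5, i.e. sl(6).

A_5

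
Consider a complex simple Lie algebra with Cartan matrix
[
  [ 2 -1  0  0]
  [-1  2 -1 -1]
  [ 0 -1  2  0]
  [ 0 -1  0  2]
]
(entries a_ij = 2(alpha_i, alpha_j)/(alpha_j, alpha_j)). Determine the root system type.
D4

The matrix has rank 4 with 2's on the diagonal. Reading the off-diagonal entries as Dynkin edges (a single edge where a_ij = a_ji = -1; a double or triple edge where a_ij * a_ji = 2 or 3), the diagram is a chain of 2 nodes with a fork of two nodes at one end (D_4). One simple-root ordering that puts it in standard form is (alpha_1, alpha_2, alpha_3, alpha_4). So the algebra is type D_4, i.e. so(8).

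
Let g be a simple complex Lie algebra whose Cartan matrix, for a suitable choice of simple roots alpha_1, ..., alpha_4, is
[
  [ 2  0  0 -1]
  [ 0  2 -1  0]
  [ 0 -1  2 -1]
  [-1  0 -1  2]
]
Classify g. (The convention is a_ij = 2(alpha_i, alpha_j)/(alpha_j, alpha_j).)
The matrix has rank 4 with 2's on the diagonal. Reading the off-diagonal entries as Dynkin edges (a single edge where a_ij = a_ji = -1; a double or triple edge where a_ij * a_ji = 2 or 3), the diagram is a chain of 4 nodes with single edges (A_4). One simple-root ordering that puts it in standard form is (alpha_2, alpha_3, alpha_4, alpha_1). So the algebra is type A_4, i.e. sl(5).

A_4 (sl(5))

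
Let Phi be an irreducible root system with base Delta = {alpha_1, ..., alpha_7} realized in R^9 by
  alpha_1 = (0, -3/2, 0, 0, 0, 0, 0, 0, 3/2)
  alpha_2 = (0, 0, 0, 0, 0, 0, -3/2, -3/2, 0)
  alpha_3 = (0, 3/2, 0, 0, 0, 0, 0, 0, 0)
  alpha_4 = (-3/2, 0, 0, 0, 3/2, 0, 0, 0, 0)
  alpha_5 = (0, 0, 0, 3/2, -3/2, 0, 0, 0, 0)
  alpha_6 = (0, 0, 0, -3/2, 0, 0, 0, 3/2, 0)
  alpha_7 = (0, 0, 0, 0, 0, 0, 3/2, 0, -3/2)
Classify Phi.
B7

Compute the Cartan integers a_ij = 2(alpha_i, alpha_j)/(alpha_j, alpha_j); the resulting 7x7 Cartan matrix is
[[2, 0, -2, 0, 0, 0, -1], [0, 2, 0, 0, 0, -1, -1], [-1, 0, 2, 0, 0, 0, 0], [0, 0, 0, 2, -1, 0, 0], [0, 0, 0, -1, 2, -1, 0], [0, -1, 0, 0, -1, 2, 0], [-1, -1, 0, 0, 0, 0, 2]].
The roots have two lengths (squared-length ratio 2:1); the short ones are alpha_{3}. The associated Dynkin diagram is a chain of 7 nodes with a double edge at one end; the terminal node there is the unique short simple root (B_7), so the type is B_7 (the algebra so(15)).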